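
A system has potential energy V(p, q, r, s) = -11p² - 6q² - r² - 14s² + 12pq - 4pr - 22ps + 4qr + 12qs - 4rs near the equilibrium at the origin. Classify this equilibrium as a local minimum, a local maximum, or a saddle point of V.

local maximum

The Hessian at the origin is H = [[-22, 12, -4, -22], [12, -12, 4, 12], [-4, 4, -2, -4], [-22, 12, -4, -28]].
Symmetric row and column elimination reduces H to a congruent diagonal form with pivots -22, -60/11, -2/3, -6.
Counting signs: 4 negative.
H is negative definite, so the origin is a strict local maximum.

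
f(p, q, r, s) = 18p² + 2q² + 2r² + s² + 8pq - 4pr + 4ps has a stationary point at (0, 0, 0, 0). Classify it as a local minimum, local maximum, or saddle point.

The Hessian at the origin is H = [[36, 8, -4, 4], [8, 4, 0, 0], [-4, 0, 4, 0], [4, 0, 0, 2]].
Applying the same elementary operations to the rows and columns of H produces a congruent diagonal matrix with entries 36, 20/9, 16/5, 1.
Counting signs: 4 positive.
H is positive definite, so the origin is a strict local minimum.

local minimum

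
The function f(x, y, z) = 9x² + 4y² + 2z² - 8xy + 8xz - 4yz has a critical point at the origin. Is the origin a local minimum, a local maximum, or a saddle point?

The Hessian at the origin is H = [[18, -8, 8], [-8, 8, -4], [8, -4, 4]].
Congruent diagonalization of H (simultaneous row and column reduction) yields pivots 18, 40/9, 2/5.
That gives 3 positive pivots.
H is positive definite, so the origin is a strict local minimum.

local minimum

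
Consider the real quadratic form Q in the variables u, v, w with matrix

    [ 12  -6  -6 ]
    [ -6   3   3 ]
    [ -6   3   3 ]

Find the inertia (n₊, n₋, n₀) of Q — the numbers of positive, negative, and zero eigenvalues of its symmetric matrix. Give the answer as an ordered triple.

(1, 0, 2)

Applying the same elementary operations to the rows and columns of A produces a congruent diagonal matrix with entries 12, 0, 0.
That gives 1 positive, 2 zero pivots.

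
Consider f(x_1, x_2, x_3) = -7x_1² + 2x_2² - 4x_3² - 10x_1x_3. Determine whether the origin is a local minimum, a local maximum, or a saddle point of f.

saddle point

The Hessian at the origin is H = [[-14, 0, -10], [0, 4, 0], [-10, 0, -8]].
Symmetric row and column elimination reduces H to a congruent diagonal form with pivots -14, 4, -6/7.
So there are 1 positive, 2 negative pivots.
H is indefinite, so the origin is a saddle point.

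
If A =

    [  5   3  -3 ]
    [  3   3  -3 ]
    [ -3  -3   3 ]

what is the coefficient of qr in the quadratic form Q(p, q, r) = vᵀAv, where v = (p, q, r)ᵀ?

-6

The coefficient of qr is A[2,3] + A[3,2] = 2·(-3) = -6.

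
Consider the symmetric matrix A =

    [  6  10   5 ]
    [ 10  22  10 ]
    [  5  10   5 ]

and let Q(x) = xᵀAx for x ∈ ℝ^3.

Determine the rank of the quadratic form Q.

Congruent diagonalization of A (simultaneous row and column reduction) yields pivots 6, 16/3, 5/16.
That gives 3 positive pivots.
The rank is the number of nonzero pivots: 3.

3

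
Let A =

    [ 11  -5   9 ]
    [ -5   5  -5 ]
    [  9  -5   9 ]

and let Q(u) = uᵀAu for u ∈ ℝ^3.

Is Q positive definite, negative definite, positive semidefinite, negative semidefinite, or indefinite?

positive definite

Leading principal minors: Δ_1 = 11, Δ_2 = 30, Δ_3 = 40.
All leading principal minors are positive, so by Sylvester's criterion Q is positive definite.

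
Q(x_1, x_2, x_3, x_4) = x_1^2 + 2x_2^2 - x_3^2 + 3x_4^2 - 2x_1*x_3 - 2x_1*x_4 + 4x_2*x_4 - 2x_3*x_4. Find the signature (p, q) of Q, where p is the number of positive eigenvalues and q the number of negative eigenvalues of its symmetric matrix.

(3, 1)

Write A = [[1, 0, -1, -1], [0, 2, 0, 2], [-1, 0, -1, -1], [-1, 2, -1, 3]].
Congruent diagonalization of A (simultaneous row and column reduction) yields pivots 1, 2, -2, 2.
Counting signs: 3 positive, 1 negative.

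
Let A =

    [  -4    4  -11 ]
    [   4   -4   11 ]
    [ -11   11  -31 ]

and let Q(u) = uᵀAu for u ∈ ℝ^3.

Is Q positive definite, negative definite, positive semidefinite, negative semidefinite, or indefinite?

Row-reducing A symmetrically gives the diagonal entries -4, 0, -3/4.
That gives 2 negative, 1 zero pivots.
Hence Q is negative semidefinite.

negative semidefinite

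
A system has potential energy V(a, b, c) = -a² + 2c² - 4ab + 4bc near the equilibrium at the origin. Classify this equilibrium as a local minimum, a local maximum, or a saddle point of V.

The Hessian at the origin is H = [[-2, -4, 0], [-4, 0, 4], [0, 4, 4]].
An LDLᵀ factorisation of H has diagonal entries -2, 8, 2.
So there are 2 positive, 1 negative pivots.
H is indefinite, so the origin is a saddle point.

saddle point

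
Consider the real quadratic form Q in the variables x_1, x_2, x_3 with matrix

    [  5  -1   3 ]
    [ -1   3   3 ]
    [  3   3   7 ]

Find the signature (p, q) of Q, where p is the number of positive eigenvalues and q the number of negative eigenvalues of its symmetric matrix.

(3, 0)

Congruent diagonalization of A (simultaneous row and column reduction) yields pivots 5, 14/5, 4/7.
So there are 3 positive pivots.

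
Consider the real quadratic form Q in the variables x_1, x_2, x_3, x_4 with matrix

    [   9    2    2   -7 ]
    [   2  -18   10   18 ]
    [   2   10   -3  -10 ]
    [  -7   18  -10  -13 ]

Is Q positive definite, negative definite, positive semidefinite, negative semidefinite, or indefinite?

Symmetric row and column elimination reduces A to a congruent diagonal form with pivots 9, -166/9, 125/83, 2/5.
Counting signs: 3 positive, 1 negative.
Hence Q is indefinite.

indefinite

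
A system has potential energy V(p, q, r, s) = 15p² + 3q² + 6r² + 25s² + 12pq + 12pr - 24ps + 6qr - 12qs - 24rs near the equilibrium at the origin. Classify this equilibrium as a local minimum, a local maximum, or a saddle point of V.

local minimum

The Hessian at the origin is H = [[30, 12, 12, -24], [12, 6, 6, -12], [12, 6, 12, -24], [-24, -12, -24, 50]].
An LDLᵀ factorisation of H has diagonal entries 30, 6/5, 6, 2.
So there are 4 positive pivots.
H is positive definite, so the origin is a strict local minimum.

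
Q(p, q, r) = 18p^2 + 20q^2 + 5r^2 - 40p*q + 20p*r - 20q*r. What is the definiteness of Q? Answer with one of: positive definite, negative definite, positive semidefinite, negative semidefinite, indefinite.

indefinite

The associated matrix is A = [[18, -20, 10], [-20, 20, -10], [10, -10, 5]].
Symmetric row and column elimination reduces A to a congruent diagonal form with pivots 18, -20/9, 0.
Counting signs: 1 positive, 1 negative, 1 zero.
Hence Q is indefinite.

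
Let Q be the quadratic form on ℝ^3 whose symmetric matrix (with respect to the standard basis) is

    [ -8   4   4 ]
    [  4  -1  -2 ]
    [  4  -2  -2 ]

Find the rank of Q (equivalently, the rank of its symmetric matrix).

2

Applying the same elementary operations to the rows and columns of A produces a congruent diagonal matrix with entries -8, 1, 0.
So there are 1 positive, 1 negative, 1 zero pivots.
The rank is the number of nonzero pivots: 2.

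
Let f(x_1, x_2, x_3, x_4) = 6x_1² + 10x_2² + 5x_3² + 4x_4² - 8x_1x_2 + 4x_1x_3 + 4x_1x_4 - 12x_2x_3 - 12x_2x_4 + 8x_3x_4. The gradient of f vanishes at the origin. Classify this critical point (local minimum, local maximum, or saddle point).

The Hessian at the origin is H = [[12, -8, 4, 4], [-8, 20, -12, -12], [4, -12, 10, 8], [4, -12, 8, 8]].
An LDLᵀ factorisation of H has diagonal entries 12, 44/3, 30/11, 8/15.
That gives 4 positive pivots.
H is positive definite, so the origin is a strict local minimum.

local minimum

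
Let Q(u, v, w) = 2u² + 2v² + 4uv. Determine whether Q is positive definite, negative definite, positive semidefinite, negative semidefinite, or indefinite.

positive semidefinite

The associated matrix is A = [[2, 2, 0], [2, 2, 0], [0, 0, 0]].
Row-reducing A symmetrically gives the diagonal entries 2, 0, 0.
Counting signs: 1 positive, 2 zero.
Hence Q is positive semidefinite.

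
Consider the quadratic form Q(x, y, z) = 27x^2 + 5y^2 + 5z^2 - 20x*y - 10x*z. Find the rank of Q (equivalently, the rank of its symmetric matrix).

3

The symmetric matrix is A = [[27, -10, -5], [-10, 5, 0], [-5, 0, 5]].
Row-reducing A symmetrically gives the diagonal entries 27, 35/27, 10/7.
Counting signs: 3 positive.
The rank is the number of nonzero pivots: 3.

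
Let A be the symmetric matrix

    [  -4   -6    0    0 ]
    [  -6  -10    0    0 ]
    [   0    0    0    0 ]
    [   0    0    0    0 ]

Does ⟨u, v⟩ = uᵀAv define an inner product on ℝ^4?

Symmetric row and column elimination reduces A to a congruent diagonal form with pivots -4, -1, 0, 0.
Counting signs: 2 negative, 2 zero.
Hence Q is negative semidefinite.
⟨·,·⟩ is an inner product exactly when A is positive definite.

no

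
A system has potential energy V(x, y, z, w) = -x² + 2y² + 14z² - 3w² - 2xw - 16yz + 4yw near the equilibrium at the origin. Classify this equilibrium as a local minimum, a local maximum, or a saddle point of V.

saddle point

The Hessian at the origin is H = [[-2, 0, 0, -2], [0, 4, -16, 4], [0, -16, 28, 0], [-2, 4, 0, -6]].
Row-reducing H symmetrically gives the diagonal entries -2, 4, -36, -8/9.
That gives 1 positive, 3 negative pivots.
H is indefinite, so the origin is a saddle point.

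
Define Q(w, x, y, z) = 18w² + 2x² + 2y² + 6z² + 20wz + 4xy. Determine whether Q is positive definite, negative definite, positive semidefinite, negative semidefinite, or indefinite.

The associated matrix is A = [[18, 0, 0, 10], [0, 2, 2, 0], [0, 2, 2, 0], [10, 0, 0, 6]].
Applying the same elementary operations to the rows and columns of A produces a congruent diagonal matrix with entries 18, 2, 0, 4/9.
Counting signs: 3 positive, 1 zero.
Hence Q is positive semidefinite.

positive semidefinite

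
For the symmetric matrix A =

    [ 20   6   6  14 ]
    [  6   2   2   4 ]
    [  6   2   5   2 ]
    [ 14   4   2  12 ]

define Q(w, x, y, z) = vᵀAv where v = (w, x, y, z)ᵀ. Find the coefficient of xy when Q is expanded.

The coefficient of xy is A[2,3] + A[3,2] = 2·2 = 4.

4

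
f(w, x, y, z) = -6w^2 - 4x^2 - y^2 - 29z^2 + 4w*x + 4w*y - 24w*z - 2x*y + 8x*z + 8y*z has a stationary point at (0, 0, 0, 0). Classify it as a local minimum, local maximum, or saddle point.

local maximum

The Hessian at the origin is H = [[-12, 4, 4, -24], [4, -8, -2, 8], [4, -2, -2, 8], [-24, 8, 8, -58]].
Symmetric row and column elimination reduces H to a congruent diagonal form with pivots -12, -20/3, -3/5, -10.
Counting signs: 4 negative.
H is negative definite, so the origin is a strict local maximum.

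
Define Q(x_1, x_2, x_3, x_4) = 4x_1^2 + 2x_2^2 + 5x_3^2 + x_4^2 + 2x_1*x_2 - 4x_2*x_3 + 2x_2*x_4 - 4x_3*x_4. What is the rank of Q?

4

The symmetric matrix is A = [[4, 1, 0, 0], [1, 2, -2, 1], [0, -2, 5, -2], [0, 1, -2, 1]].
Applying the same elementary operations to the rows and columns of A produces a congruent diagonal matrix with entries 4, 7/4, 19/7, 3/19.
So there are 4 positive pivots.
The rank is the number of nonzero pivots: 4.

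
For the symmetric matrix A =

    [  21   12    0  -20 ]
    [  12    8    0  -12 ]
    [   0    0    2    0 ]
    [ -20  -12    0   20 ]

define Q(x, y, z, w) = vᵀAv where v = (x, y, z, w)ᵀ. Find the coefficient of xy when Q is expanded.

24

The coefficient of xy is A[1,2] + A[2,1] = 2·12 = 24.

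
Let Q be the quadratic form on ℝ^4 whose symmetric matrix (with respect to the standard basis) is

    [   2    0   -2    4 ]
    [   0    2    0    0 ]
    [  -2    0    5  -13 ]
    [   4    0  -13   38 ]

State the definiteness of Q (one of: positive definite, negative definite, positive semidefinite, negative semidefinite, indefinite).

Leading principal minors: Δ_1 = 2, Δ_2 = 4, Δ_3 = 12, Δ_4 = 36.
All leading principal minors are positive, so by Sylvester's criterion Q is positive definite.

positive definite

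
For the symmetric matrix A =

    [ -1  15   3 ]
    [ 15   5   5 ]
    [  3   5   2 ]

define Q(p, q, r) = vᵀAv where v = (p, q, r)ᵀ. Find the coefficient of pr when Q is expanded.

The coefficient of pr is A[1,3] + A[3,1] = 2·3 = 6.

6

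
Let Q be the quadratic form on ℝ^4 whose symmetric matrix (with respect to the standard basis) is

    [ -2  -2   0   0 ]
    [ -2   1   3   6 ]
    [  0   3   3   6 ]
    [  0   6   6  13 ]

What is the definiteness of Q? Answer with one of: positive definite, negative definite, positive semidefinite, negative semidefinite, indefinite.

indefinite

Row-reducing A symmetrically gives the diagonal entries -2, 3, 0, 1.
Counting signs: 2 positive, 1 negative, 1 zero.
Hence Q is indefinite.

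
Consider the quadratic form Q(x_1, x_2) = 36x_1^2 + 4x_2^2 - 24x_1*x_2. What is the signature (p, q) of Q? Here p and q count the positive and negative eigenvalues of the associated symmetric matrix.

The symmetric matrix is A = [[36, -12], [-12, 4]].
Congruent diagonalization of A (simultaneous row and column reduction) yields pivots 36, 0.
That gives 1 positive, 1 zero pivots.

(1, 0)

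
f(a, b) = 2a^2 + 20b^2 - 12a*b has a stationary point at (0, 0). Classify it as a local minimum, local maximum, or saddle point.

local minimum

The Hessian at the origin is H = [[4, -12], [-12, 40]].
det H = 4·40 − (-12)² = 16 > 0 and H[1,1] = 4 > 0, so H is positive definite.
Therefore the origin is a local minimum.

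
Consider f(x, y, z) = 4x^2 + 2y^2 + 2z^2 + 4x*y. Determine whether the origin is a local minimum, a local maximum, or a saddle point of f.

local minimum

The Hessian at the origin is H = [[8, 4, 0], [4, 4, 0], [0, 0, 4]].
Symmetric row and column elimination reduces H to a congruent diagonal form with pivots 8, 2, 4.
So there are 3 positive pivots.
H is positive definite, so the origin is a strict local minimum.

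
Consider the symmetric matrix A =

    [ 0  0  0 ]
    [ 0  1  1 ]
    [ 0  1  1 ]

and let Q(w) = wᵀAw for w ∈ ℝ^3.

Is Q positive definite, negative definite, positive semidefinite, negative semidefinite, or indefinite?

Symmetric row and column elimination reduces A to a congruent diagonal form with pivots 0, 1, 0.
Counting signs: 1 positive, 2 zero.
Hence Q is positive semidefinite.

positive semidefinite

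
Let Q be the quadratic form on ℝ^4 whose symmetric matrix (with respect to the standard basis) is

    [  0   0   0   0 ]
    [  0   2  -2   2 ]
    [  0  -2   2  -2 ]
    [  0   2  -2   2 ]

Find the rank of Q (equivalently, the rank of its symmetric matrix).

1

Applying the same elementary operations to the rows and columns of A produces a congruent diagonal matrix with entries 0, 2, 0, 0.
Counting signs: 1 positive, 3 zero.
The rank is the number of nonzero pivots: 1.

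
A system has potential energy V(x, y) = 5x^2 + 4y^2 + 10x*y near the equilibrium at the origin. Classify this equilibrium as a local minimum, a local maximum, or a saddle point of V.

saddle point

The Hessian at the origin is H = [[10, 10], [10, 8]].
det H = 10·8 − (10)² = -20 < 0, so H is indefinite.
Therefore the origin is a saddle point.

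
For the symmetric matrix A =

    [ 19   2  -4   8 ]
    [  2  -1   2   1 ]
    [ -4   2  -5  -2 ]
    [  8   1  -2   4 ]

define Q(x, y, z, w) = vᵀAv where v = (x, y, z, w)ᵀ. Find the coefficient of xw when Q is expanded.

16

The coefficient of xw is A[1,4] + A[4,1] = 2·8 = 16.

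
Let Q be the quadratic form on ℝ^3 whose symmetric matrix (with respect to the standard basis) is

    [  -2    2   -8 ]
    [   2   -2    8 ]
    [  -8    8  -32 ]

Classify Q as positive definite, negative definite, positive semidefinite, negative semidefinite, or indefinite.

negative semidefinite

Symmetric row and column elimination reduces A to a congruent diagonal form with pivots -2, 0, 0.
So there are 1 negative, 2 zero pivots.
Hence Q is negative semidefinite.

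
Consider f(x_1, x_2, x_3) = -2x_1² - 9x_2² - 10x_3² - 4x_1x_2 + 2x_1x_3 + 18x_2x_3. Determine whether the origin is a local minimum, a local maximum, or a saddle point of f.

local maximum

The Hessian at the origin is H = [[-4, -4, 2], [-4, -18, 18], [2, 18, -20]].
Applying the same elementary operations to the rows and columns of H produces a congruent diagonal matrix with entries -4, -14, -5/7.
So there are 3 negative pivots.
H is negative definite, so the origin is a strict local maximum.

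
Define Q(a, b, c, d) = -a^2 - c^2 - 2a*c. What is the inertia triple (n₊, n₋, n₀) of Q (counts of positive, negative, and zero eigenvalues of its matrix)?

Write A = [[-1, 0, -1, 0], [0, 0, 0, 0], [-1, 0, -1, 0], [0, 0, 0, 0]].
Symmetric row and column elimination reduces A to a congruent diagonal form with pivots -1, 0, 0, 0.
Counting signs: 1 negative, 3 zero.

(0, 1, 3)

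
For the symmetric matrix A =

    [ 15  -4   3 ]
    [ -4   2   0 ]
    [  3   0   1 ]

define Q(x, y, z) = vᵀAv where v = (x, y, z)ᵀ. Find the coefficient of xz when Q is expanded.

6

The coefficient of xz is A[1,3] + A[3,1] = 2·3 = 6.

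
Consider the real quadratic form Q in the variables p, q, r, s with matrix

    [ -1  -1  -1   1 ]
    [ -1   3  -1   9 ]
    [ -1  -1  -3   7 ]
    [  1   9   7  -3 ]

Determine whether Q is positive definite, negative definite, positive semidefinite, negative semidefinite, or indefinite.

indefinite

Symmetric row and column elimination reduces A to a congruent diagonal form with pivots -1, 4, -2, 0.
That gives 1 positive, 2 negative, 1 zero pivots.
Hence Q is indefinite.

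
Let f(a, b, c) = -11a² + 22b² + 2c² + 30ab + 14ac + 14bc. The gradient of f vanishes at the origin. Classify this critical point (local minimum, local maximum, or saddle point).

The Hessian at the origin is H = [[-22, 30, 14], [30, 44, 14], [14, 14, 4]].
Applying the same elementary operations to the rows and columns of H produces a congruent diagonal matrix with entries -22, 934/11, 6/467.
That gives 2 positive, 1 negative pivots.
H is indefinite, so the origin is a saddle point.

saddle point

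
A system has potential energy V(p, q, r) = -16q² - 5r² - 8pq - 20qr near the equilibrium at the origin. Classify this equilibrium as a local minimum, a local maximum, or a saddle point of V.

saddle point

The Hessian at the origin is H = [[0, -8, 0], [-8, -32, -20], [0, -20, -10]].
H is indefinite, so the origin is a saddle point.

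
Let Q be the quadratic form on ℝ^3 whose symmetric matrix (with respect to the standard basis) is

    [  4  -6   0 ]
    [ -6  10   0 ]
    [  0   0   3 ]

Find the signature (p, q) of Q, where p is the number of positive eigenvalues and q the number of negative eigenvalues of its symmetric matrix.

(3, 0)

Symmetric row and column elimination reduces A to a congruent diagonal form with pivots 4, 1, 3.
Counting signs: 3 positive.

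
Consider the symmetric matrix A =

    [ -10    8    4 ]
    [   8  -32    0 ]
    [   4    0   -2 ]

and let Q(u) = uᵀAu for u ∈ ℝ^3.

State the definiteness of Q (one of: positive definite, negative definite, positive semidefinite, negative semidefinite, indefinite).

negative semidefinite

Congruent diagonalization of A (simultaneous row and column reduction) yields pivots -10, -128/5, 0.
That gives 2 negative, 1 zero pivots.
Hence Q is negative semidefinite.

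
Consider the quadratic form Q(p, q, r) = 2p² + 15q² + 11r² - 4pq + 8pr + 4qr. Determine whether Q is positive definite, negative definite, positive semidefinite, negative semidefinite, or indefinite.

The symmetric matrix of Q is A = [[2, -2, 4], [-2, 15, 2], [4, 2, 11]].
Leading principal minors: Δ_1 = 2, Δ_2 = 26, Δ_3 = 6.
All leading principal minors are positive, so by Sylvester's criterion Q is positive definite.

positive definite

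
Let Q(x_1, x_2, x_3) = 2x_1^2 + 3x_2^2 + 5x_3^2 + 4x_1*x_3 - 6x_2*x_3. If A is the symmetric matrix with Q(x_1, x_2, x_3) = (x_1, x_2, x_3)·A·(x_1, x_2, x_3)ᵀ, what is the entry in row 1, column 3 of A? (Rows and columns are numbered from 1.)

2

The coefficient of x_1·x_3 in Q is 4. For a symmetric A this equals A[1,3] + A[3,1] = 2·A[1,3].
So A[1,3] = 4/2 = 2.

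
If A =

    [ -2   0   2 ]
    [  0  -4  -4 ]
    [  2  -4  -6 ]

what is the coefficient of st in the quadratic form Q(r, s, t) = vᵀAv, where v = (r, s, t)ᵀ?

The coefficient of st is A[2,3] + A[3,2] = 2·(-4) = -8.

-8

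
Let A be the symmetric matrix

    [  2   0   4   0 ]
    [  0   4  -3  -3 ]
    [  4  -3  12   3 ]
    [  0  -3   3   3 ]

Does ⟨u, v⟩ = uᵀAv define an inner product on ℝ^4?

Symmetric row and column elimination reduces A to a congruent diagonal form with pivots 2, 4, 7/4, 3/7.
Counting signs: 4 positive.
Hence Q is positive definite.
⟨·,·⟩ is an inner product exactly when A is positive definite.

yes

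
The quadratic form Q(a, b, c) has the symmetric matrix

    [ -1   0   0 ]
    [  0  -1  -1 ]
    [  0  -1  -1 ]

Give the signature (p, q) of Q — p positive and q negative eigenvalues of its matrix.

Row-reducing A symmetrically gives the diagonal entries -1, -1, 0.
So there are 2 negative, 1 zero pivots.

(0, 2)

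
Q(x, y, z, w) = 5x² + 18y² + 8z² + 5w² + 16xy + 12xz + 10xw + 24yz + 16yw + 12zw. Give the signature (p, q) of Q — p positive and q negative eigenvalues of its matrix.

The symmetric matrix is A = [[5, 8, 6, 5], [8, 18, 12, 8], [6, 12, 8, 6], [5, 8, 6, 5]].
Congruent diagonalization of A (simultaneous row and column reduction) yields pivots 5, 26/5, -4/13, 0.
That gives 2 positive, 1 negative, 1 zero pivots.

(2, 1)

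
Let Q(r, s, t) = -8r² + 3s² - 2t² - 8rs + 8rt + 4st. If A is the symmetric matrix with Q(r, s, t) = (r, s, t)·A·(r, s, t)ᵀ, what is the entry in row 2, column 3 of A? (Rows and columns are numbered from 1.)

2

The coefficient of s·t in Q is 4. For a symmetric A this equals A[2,3] + A[3,2] = 2·A[2,3].
So A[2,3] = 4/2 = 2.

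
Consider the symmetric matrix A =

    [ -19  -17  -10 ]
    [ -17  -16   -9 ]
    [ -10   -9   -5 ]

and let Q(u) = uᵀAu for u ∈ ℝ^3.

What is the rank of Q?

Symmetric row and column elimination reduces A to a congruent diagonal form with pivots -19, -15/19, 4/15.
That gives 1 positive, 2 negative pivots.
The rank is the number of nonzero pivots: 3.

3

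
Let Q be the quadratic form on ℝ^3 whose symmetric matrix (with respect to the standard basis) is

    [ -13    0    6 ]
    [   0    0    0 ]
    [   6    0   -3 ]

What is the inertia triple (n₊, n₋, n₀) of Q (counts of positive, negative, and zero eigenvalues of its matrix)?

(0, 2, 1)

Row-reducing A symmetrically gives the diagonal entries -13, 0, -3/13.
So there are 2 negative, 1 zero pivots.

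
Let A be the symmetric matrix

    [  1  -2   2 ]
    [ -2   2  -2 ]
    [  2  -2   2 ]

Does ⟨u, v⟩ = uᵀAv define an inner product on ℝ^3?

Congruent diagonalization of A (simultaneous row and column reduction) yields pivots 1, -2, 0.
So there are 1 positive, 1 negative, 1 zero pivots.
Hence Q is indefinite.
⟨·,·⟩ is an inner product exactly when A is positive definite.

no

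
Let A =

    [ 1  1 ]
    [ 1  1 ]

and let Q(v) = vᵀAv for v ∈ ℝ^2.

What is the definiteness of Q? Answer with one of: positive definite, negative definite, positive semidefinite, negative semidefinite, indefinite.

Symmetric row and column elimination reduces A to a congruent diagonal form with pivots 1, 0.
So there are 1 positive, 1 zero pivots.
Hence Q is positive semidefinite.

positive semidefinite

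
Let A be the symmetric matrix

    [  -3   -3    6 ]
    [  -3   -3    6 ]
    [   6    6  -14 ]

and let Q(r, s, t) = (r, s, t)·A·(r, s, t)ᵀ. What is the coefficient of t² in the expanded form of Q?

The coefficient of t² is the diagonal entry A[3,3] = -14.

-14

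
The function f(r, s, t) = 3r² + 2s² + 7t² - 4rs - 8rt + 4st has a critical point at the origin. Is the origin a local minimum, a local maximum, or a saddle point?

The Hessian at the origin is H = [[6, -4, -8], [-4, 4, 4], [-8, 4, 14]].
Congruent diagonalization of H (simultaneous row and column reduction) yields pivots 6, 4/3, 2.
Counting signs: 3 positive.
H is positive definite, so the origin is a strict local minimum.

local minimum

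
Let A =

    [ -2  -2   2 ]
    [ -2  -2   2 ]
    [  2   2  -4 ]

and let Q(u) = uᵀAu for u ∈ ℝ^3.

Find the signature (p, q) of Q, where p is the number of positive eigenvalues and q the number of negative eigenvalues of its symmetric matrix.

(0, 2)

Row-reducing A symmetrically gives the diagonal entries -2, 0, -2.
So there are 2 negative, 1 zero pivots.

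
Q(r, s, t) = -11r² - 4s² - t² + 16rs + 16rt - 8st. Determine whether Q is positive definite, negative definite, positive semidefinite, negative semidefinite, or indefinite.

The symmetric matrix is A = [[-11, 8, 8], [8, -4, -4], [8, -4, -1]].
Congruent diagonalization of A (simultaneous row and column reduction) yields pivots -11, 20/11, 3.
So there are 2 positive, 1 negative pivots.
Hence Q is indefinite.

indefinite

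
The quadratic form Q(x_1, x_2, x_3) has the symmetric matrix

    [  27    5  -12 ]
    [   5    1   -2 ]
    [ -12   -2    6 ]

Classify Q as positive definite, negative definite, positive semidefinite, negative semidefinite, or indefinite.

Row-reducing A symmetrically gives the diagonal entries 27, 2/27, 0.
So there are 2 positive, 1 zero pivots.
Hence Q is positive semidefinite.

positive semidefinite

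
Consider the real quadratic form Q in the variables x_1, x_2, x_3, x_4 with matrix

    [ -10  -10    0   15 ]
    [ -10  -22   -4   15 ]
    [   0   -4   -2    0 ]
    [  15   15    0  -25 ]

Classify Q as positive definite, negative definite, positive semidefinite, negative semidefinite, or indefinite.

negative definite

Symmetric row and column elimination reduces A to a congruent diagonal form with pivots -10, -12, -2/3, -5/2.
So there are 4 negative pivots.
Hence Q is negative definite.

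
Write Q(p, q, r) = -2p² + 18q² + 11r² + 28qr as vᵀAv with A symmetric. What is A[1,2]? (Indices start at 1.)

0

The coefficient of p·q in Q is 0. For a symmetric A this equals A[1,2] + A[2,1] = 2·A[1,2].
So A[1,2] = 0/2 = 0.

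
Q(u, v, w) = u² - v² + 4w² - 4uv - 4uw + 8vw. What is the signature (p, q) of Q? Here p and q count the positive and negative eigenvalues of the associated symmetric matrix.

(1, 1)

The symmetric matrix is A = [[1, -2, -2], [-2, -1, 4], [-2, 4, 4]].
Symmetric row and column elimination reduces A to a congruent diagonal form with pivots 1, -5, 0.
So there are 1 positive, 1 negative, 1 zero pivots.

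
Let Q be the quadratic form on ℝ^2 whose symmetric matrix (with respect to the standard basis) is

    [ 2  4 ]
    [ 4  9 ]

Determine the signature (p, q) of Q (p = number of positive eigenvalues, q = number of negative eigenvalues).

(2, 0)

Congruent diagonalization of A (simultaneous row and column reduction) yields pivots 2, 1.
That gives 2 positive pivots.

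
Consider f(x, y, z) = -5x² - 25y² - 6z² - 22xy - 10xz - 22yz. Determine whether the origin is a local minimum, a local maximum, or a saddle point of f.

local maximum

The Hessian at the origin is H = [[-10, -22, -10], [-22, -50, -22], [-10, -22, -12]].
Applying the same elementary operations to the rows and columns of H produces a congruent diagonal matrix with entries -10, -8/5, -2.
That gives 3 negative pivots.
H is negative definite, so the origin is a strict local maximum.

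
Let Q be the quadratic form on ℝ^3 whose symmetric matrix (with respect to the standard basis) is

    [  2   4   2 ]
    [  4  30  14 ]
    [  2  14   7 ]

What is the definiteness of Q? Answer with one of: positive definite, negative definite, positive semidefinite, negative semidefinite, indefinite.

positive definite

Leading principal minors: Δ_1 = 2, Δ_2 = 44, Δ_3 = 20.
All leading principal minors are positive, so by Sylvester's criterion Q is positive definite.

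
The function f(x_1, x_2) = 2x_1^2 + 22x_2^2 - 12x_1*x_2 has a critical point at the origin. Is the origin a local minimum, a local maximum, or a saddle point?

local minimum

The Hessian at the origin is H = [[4, -12], [-12, 44]].
det H = 4·44 − (-12)² = 32 > 0 and H[1,1] = 4 > 0, so H is positive definite.
Therefore the origin is a local minimum.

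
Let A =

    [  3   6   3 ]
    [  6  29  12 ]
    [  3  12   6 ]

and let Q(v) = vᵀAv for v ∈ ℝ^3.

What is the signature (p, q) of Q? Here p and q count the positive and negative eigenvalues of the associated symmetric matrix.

Row-reducing A symmetrically gives the diagonal entries 3, 17, 15/17.
That gives 3 positive pivots.

(3, 0)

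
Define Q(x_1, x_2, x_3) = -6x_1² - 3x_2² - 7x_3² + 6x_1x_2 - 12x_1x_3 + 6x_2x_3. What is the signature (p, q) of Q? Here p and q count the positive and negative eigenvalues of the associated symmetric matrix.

The associated matrix is A = [[-6, 3, -6], [3, -3, 3], [-6, 3, -7]].
Applying the same elementary operations to the rows and columns of A produces a congruent diagonal matrix with entries -6, -3/2, -1.
So there are 3 negative pivots.

(0, 3)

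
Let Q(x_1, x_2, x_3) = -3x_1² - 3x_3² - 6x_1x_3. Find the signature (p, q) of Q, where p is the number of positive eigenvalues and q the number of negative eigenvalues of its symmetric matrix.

(0, 1)

Write A = [[-3, 0, -3], [0, 0, 0], [-3, 0, -3]].
Row-reducing A symmetrically gives the diagonal entries -3, 0, 0.
That gives 1 negative, 2 zero pivots.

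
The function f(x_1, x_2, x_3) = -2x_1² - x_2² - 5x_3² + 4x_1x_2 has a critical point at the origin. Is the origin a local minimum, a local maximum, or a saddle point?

The Hessian at the origin is H = [[-4, 4, 0], [4, -2, 0], [0, 0, -10]].
Applying the same elementary operations to the rows and columns of H produces a congruent diagonal matrix with entries -4, 2, -10.
So there are 1 positive, 2 negative pivots.
H is indefinite, so the origin is a saddle point.

saddle point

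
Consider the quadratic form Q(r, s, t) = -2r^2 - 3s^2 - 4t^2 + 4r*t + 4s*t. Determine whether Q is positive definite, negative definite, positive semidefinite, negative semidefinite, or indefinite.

negative definite

The symmetric matrix of Q is A = [[-2, 0, 2], [0, -3, 2], [2, 2, -4]].
Leading principal minors: Δ_1 = -2, Δ_2 = 6, Δ_3 = -4.
The signs alternate starting with Δ_1 < 0, so by Sylvester's criterion Q is negative definite.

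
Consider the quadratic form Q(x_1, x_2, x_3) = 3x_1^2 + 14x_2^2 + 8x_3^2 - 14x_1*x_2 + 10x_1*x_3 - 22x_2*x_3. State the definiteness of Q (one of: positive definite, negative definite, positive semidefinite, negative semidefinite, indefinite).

Write A = [[3, -7, 5], [-7, 14, -11], [5, -11, 8]].
Symmetric row and column elimination reduces A to a congruent diagonal form with pivots 3, -7/3, -1/7.
So there are 1 positive, 2 negative pivots.
Hence Q is indefinite.

indefinite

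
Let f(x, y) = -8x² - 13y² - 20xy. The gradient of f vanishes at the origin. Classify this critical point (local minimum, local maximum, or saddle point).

The Hessian at the origin is H = [[-16, -20], [-20, -26]].
det H = -16·-26 − (-20)² = 16 > 0 and H[1,1] = -16 < 0, so H is negative definite.
Therefore the origin is a local maximum.

local maximum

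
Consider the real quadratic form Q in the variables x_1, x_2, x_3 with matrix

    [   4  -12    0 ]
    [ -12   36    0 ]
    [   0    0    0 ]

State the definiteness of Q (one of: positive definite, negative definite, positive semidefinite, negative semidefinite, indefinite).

positive semidefinite

Row-reducing A symmetrically gives the diagonal entries 4, 0, 0.
So there are 1 positive, 2 zero pivots.
Hence Q is positive semidefinite.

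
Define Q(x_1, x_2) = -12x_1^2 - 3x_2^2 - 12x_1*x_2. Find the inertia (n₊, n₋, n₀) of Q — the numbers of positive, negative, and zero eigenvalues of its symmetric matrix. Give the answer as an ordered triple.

Write A = [[-12, -6], [-6, -3]].
Row-reducing A symmetrically gives the diagonal entries -12, 0.
Counting signs: 1 negative, 1 zero.

(0, 1, 1)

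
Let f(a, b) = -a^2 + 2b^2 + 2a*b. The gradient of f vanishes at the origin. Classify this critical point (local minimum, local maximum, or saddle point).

The Hessian at the origin is H = [[-2, 2], [2, 4]].
det H = -2·4 − (2)² = -12 < 0, so H is indefinite.
Therefore the origin is a saddle point.

saddle point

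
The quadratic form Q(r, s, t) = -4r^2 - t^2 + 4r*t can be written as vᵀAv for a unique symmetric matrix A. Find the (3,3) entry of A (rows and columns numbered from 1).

-1

The coefficient of t^2 in Q is -1, and that is exactly A[3,3].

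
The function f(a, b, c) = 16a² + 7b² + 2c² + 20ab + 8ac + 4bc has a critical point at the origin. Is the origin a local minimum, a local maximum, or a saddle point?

The Hessian at the origin is H = [[32, 20, 8], [20, 14, 4], [8, 4, 4]].
Symmetric row and column elimination reduces H to a congruent diagonal form with pivots 32, 3/2, 4/3.
That gives 3 positive pivots.
H is positive definite, so the origin is a strict local minimum.

local minimum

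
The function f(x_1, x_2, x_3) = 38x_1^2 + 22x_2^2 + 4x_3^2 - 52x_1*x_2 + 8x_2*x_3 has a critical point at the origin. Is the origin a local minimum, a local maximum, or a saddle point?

The Hessian at the origin is H = [[76, -52, 0], [-52, 44, 8], [0, 8, 8]].
Row-reducing H symmetrically gives the diagonal entries 76, 160/19, 2/5.
Counting signs: 3 positive.
H is positive definite, so the origin is a strict local minimum.

local minimum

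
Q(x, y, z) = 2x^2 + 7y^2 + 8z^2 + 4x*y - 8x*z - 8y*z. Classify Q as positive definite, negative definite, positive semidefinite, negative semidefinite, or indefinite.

positive semidefinite

Write A = [[2, 2, -4], [2, 7, -4], [-4, -4, 8]].
Applying the same elementary operations to the rows and columns of A produces a congruent diagonal matrix with entries 2, 5, 0.
Counting signs: 2 positive, 1 zero.
Hence Q is positive semidefinite.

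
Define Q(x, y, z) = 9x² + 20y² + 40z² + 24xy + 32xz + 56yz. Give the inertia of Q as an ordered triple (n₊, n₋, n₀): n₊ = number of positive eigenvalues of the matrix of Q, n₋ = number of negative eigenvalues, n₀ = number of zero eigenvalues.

Write A = [[9, 12, 16], [12, 20, 28], [16, 28, 40]].
Congruent diagonalization of A (simultaneous row and column reduction) yields pivots 9, 4, 4/9.
That gives 3 positive pivots.

(3, 0, 0)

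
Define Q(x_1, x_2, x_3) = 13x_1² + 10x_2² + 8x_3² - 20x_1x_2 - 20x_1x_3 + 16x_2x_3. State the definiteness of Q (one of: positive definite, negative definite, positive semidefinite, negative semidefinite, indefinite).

The symmetric matrix of Q is A = [[13, -10, -10], [-10, 10, 8], [-10, 8, 8]].
Leading principal minors: Δ_1 = 13, Δ_2 = 30, Δ_3 = 8.
All leading principal minors are positive, so by Sylvester's criterion Q is positive definite.

positive definite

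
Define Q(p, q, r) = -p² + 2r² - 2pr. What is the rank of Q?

2

Write A = [[-1, 0, -1], [0, 0, 0], [-1, 0, 2]].
Row-reducing A symmetrically gives the diagonal entries -1, 0, 3.
That gives 1 positive, 1 negative, 1 zero pivots.
The rank is the number of nonzero pivots: 2.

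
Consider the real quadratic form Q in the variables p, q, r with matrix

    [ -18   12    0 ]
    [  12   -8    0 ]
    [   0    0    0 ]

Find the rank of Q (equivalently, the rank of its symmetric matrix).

1

Congruent diagonalization of A (simultaneous row and column reduction) yields pivots -18, 0, 0.
Counting signs: 1 negative, 2 zero.
The rank is the number of nonzero pivots: 1.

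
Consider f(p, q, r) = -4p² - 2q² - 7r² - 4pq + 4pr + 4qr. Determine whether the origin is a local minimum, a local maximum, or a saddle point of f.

local maximum

The Hessian at the origin is H = [[-8, -4, 4], [-4, -4, 4], [4, 4, -14]].
Symmetric row and column elimination reduces H to a congruent diagonal form with pivots -8, -2, -10.
That gives 3 negative pivots.
H is negative definite, so the origin is a strict local maximum.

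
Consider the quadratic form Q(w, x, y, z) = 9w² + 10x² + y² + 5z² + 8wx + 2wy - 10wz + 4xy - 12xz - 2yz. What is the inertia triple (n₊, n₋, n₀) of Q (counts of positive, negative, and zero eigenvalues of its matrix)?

(4, 0, 0)

The symmetric matrix is A = [[9, 4, 1, -5], [4, 10, 2, -6], [1, 2, 1, -1], [-5, -6, -1, 5]].
Congruent diagonalization of A (simultaneous row and column reduction) yields pivots 9, 74/9, 22/37, 4/11.
That gives 4 positive pivots.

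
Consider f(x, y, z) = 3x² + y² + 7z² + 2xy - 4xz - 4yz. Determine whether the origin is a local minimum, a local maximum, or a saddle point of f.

local minimum

The Hessian at the origin is H = [[6, 2, -4], [2, 2, -4], [-4, -4, 14]].
Congruent diagonalization of H (simultaneous row and column reduction) yields pivots 6, 4/3, 6.
That gives 3 positive pivots.
H is positive definite, so the origin is a strict local minimum.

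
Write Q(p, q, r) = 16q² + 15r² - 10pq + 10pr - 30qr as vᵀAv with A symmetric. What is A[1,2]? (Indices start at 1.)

-5

The coefficient of p·q in Q is -10. For a symmetric A this equals A[1,2] + A[2,1] = 2·A[1,2].
So A[1,2] = -10/2 = -5.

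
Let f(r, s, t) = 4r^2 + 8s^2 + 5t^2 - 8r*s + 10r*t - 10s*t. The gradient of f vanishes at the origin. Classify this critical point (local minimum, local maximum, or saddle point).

saddle point

The Hessian at the origin is H = [[8, -8, 10], [-8, 16, -10], [10, -10, 10]].
An LDLᵀ factorisation of H has diagonal entries 8, 8, -5/2.
So there are 2 positive, 1 negative pivots.
H is indefinite, so the origin is a saddle point.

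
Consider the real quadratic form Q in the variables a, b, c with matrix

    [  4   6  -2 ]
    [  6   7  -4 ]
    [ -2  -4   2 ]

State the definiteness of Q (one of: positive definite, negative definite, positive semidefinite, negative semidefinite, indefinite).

indefinite

An LDLᵀ factorisation of A has diagonal entries 4, -2, 3/2.
That gives 2 positive, 1 negative pivots.
Hence Q is indefinite.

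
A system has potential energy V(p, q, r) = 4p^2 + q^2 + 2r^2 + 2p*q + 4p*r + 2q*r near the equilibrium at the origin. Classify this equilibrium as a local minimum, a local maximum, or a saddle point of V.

The Hessian at the origin is H = [[8, 2, 4], [2, 2, 2], [4, 2, 4]].
Applying the same elementary operations to the rows and columns of H produces a congruent diagonal matrix with entries 8, 3/2, 4/3.
So there are 3 positive pivots.
H is positive definite, so the origin is a strict local minimum.

local minimum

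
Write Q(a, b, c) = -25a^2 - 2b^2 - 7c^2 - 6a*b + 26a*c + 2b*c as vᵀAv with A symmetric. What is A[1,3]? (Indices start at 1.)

13

The coefficient of a·c in Q is 26. For a symmetric A this equals A[1,3] + A[3,1] = 2·A[1,3].
So A[1,3] = 26/2 = 13.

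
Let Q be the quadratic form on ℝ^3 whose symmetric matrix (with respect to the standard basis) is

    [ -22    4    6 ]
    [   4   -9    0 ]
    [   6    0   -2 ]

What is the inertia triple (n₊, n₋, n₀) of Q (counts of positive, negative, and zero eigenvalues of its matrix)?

Symmetric row and column elimination reduces A to a congruent diagonal form with pivots -22, -91/11, -20/91.
So there are 3 negative pivots.

(0, 3, 0)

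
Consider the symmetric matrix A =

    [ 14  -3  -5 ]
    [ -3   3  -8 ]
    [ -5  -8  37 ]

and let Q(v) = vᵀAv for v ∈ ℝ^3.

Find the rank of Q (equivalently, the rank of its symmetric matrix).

An LDLᵀ factorisation of A has diagonal entries 14, 33/14, 10/33.
That gives 3 positive pivots.
The rank is the number of nonzero pivots: 3.

3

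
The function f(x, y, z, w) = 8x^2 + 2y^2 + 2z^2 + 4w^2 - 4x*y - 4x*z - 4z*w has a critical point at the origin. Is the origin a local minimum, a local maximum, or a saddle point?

local minimum

The Hessian at the origin is H = [[16, -4, -4, 0], [-4, 4, 0, 0], [-4, 0, 4, -4], [0, 0, -4, 8]].
Symmetric row and column elimination reduces H to a congruent diagonal form with pivots 16, 3, 8/3, 2.
Counting signs: 4 positive.
H is positive definite, so the origin is a strict local minimum.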